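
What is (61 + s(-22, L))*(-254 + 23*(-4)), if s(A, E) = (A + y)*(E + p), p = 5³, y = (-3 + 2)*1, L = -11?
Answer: 886106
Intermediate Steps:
y = -1 (y = -1*1 = -1)
p = 125
s(A, E) = (-1 + A)*(125 + E) (s(A, E) = (A - 1)*(E + 125) = (-1 + A)*(125 + E))
(61 + s(-22, L))*(-254 + 23*(-4)) = (61 + (-125 - 1*(-11) + 125*(-22) - 22*(-11)))*(-254 + 23*(-4)) = (61 + (-125 + 11 - 2750 + 242))*(-254 - 92) = (61 - 2622)*(-346) = -2561*(-346) = 886106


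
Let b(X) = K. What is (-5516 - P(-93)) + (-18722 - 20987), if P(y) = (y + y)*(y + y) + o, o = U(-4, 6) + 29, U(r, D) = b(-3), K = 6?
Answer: -79856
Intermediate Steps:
b(X) = 6
U(r, D) = 6
o = 35 (o = 6 + 29 = 35)
P(y) = 35 + 4*y**2 (P(y) = (y + y)*(y + y) + 35 = (2*y)*(2*y) + 35 = 4*y**2 + 35 = 35 + 4*y**2)
(-5516 - P(-93)) + (-18722 - 20987) = (-5516 - (35 + 4*(-93)**2)) + (-18722 - 20987) = (-5516 - (35 + 4*8649)) - 39709 = (-5516 - (35 + 34596)) - 39709 = (-5516 - 1*34631) - 39709 = (-5516 - 34631) - 39709 = -40147 - 39709 = -79856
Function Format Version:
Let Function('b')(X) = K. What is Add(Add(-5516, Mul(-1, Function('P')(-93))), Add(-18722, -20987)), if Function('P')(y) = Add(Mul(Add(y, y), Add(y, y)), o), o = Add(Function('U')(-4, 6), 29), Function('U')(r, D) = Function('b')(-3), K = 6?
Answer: -79856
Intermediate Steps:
Function('b')(X) = 6
Function('U')(r, D) = 6
o = 35 (o = Add(6, 29) = 35)
Function('P')(y) = Add(35, Mul(4, Pow(y, 2))) (Function('P')(y) = Add(Mul(Add(y, y), Add(y, y)), 35) = Add(Mul(Mul(2, y), Mul(2, y)), 35) = Add(Mul(4, Pow(y, 2)), 35) = Add(35, Mul(4, Pow(y, 2))))
Add(Add(-5516, Mul(-1, Function('P')(-93))), Add(-18722, -20987)) = Add(Add(-5516, Mul(-1, Add(35, Mul(4, Pow(-93, 2))))), Add(-18722, -20987)) = Add(Add(-5516, Mul(-1, Add(35, Mul(4, 8649)))), -39709) = Add(Add(-5516, Mul(-1, Add(35, 34596))), -39709) = Add(Add(-5516, Mul(-1, 34631)), -39709) = Add(Add(-5516, -34631), -39709) = Add(-40147, -39709) = -79856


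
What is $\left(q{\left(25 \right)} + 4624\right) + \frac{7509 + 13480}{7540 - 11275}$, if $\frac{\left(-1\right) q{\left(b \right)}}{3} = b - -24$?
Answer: $\frac{16700606}{3735} \approx 4471.4$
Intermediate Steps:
$q{\left(b \right)} = -72 - 3 b$ ($q{\left(b \right)} = - 3 \left(b - -24\right) = - 3 \left(b + 24\right) = - 3 \left(24 + b\right) = -72 - 3 b$)
$\left(q{\left(25 \right)} + 4624\right) + \frac{7509 + 13480}{7540 - 11275} = \left(\left(-72 - 75\right) + 4624\right) + \frac{7509 + 13480}{7540 - 11275} = \left(\left(-72 - 75\right) + 4624\right) + \frac{20989}{7540 - 11275} = \left(-147 + 4624\right) + \frac{20989}{7540 - 11275} = 4477 + \frac{20989}{-3735} = 4477 + 20989 \left(- \frac{1}{3735}\right) = 4477 - \frac{20989}{3735} = \frac{16700606}{3735}$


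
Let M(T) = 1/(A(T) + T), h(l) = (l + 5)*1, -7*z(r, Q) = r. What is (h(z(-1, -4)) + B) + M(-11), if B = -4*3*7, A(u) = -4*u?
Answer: -18209/231 ≈ -78.827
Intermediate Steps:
z(r, Q) = -r/7
h(l) = 5 + l (h(l) = (5 + l)*1 = 5 + l)
B = -84 (B = -12*7 = -84)
M(T) = -1/(3*T) (M(T) = 1/(-4*T + T) = 1/(-3*T) = -1/(3*T))
(h(z(-1, -4)) + B) + M(-11) = ((5 - ⅐*(-1)) - 84) - ⅓/(-11) = ((5 + ⅐) - 84) - ⅓*(-1/11) = (36/7 - 84) + 1/33 = -552/7 + 1/33 = -18209/231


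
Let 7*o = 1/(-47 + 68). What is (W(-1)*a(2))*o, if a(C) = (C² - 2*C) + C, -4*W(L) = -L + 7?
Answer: -4/147 ≈ -0.027211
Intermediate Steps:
W(L) = -7/4 + L/4 (W(L) = -(-L + 7)/4 = -(7 - L)/4 = -7/4 + L/4)
a(C) = C² - C
o = 1/147 (o = 1/(7*(-47 + 68)) = (⅐)/21 = (⅐)*(1/21) = 1/147 ≈ 0.0068027)
(W(-1)*a(2))*o = ((-7/4 + (¼)*(-1))*(2*(-1 + 2)))*(1/147) = ((-7/4 - ¼)*(2*1))*(1/147) = -2*2*(1/147) = -4*1/147 = -4/147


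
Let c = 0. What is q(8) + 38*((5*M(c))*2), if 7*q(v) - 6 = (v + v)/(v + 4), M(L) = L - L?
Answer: 22/21 ≈ 1.0476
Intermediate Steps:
M(L) = 0
q(v) = 6/7 + 2*v/(7*(4 + v)) (q(v) = 6/7 + ((v + v)/(v + 4))/7 = 6/7 + ((2*v)/(4 + v))/7 = 6/7 + (2*v/(4 + v))/7 = 6/7 + 2*v/(7*(4 + v)))
q(8) + 38*((5*M(c))*2) = 8*(3 + 8)/(7*(4 + 8)) + 38*((5*0)*2) = (8/7)*11/12 + 38*(0*2) = (8/7)*(1/12)*11 + 38*0 = 22/21 + 0 = 22/21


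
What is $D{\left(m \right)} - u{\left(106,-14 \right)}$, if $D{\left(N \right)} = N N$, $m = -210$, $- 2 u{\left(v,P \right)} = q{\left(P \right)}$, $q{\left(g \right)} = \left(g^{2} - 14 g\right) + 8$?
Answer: $44300$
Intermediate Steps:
$q{\left(g \right)} = 8 + g^{2} - 14 g$
$u{\left(v,P \right)} = -4 + 7 P - \frac{P^{2}}{2}$ ($u{\left(v,P \right)} = - \frac{8 + P^{2} - 14 P}{2} = -4 + 7 P - \frac{P^{2}}{2}$)
$D{\left(N \right)} = N^{2}$
$D{\left(m \right)} - u{\left(106,-14 \right)} = \left(-210\right)^{2} - \left(-4 + 7 \left(-14\right) - \frac{\left(-14\right)^{2}}{2}\right) = 44100 - \left(-4 - 98 - 98\right) = 44100 - -200 = 44100 + 200 = 44300$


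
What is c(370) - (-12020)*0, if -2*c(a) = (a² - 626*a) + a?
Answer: 47175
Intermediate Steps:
c(a) = -a²/2 + 625*a/2 (c(a) = -((a² - 626*a) + a)/2 = -(a² - 625*a)/2 = -a²/2 + 625*a/2)
c(370) - (-12020)*0 = (½)*370*(625 - 1*370) - (-12020)*0 = (½)*370*(625 - 370) - 1*0 = (½)*370*255 + 0 = 47175 + 0 = 47175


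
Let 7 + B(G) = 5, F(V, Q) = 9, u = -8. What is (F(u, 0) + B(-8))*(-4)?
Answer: -28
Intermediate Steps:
B(G) = -2 (B(G) = -7 + 5 = -2)
(F(u, 0) + B(-8))*(-4) = (9 - 2)*(-4) = 7*(-4) = -28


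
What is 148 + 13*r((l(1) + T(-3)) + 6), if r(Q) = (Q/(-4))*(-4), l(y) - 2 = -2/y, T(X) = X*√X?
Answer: 226 - 39*I*√3 ≈ 226.0 - 67.55*I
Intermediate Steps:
T(X) = X^(3/2)
l(y) = 2 - 2/y
r(Q) = Q (r(Q) = (Q*(-¼))*(-4) = -Q/4*(-4) = Q)
148 + 13*r((l(1) + T(-3)) + 6) = 148 + 13*(((2 - 2/1) + (-3)^(3/2)) + 6) = 148 + 13*(((2 - 2*1) - 3*I*√3) + 6) = 148 + 13*(((2 - 2) - 3*I*√3) + 6) = 148 + 13*((0 - 3*I*√3) + 6) = 148 + 13*(-3*I*√3 + 6) = 148 + 13*(6 - 3*I*√3) = 148 + (78 - 39*I*√3) = 226 - 39*I*√3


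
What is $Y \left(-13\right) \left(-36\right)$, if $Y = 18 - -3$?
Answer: $9828$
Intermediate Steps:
$Y = 21$ ($Y = 18 + 3 = 21$)
$Y \left(-13\right) \left(-36\right) = 21 \left(-13\right) \left(-36\right) = \left(-273\right) \left(-36\right) = 9828$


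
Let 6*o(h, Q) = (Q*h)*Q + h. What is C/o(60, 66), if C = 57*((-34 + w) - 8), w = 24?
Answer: -513/21785 ≈ -0.023548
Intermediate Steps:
o(h, Q) = h/6 + h*Q²/6 (o(h, Q) = ((Q*h)*Q + h)/6 = (h*Q² + h)/6 = (h + h*Q²)/6 = h/6 + h*Q²/6)
C = -1026 (C = 57*((-34 + 24) - 8) = 57*(-10 - 8) = 57*(-18) = -1026)
C/o(60, 66) = -1026*1/(10*(1 + 66²)) = -1026*1/(10*(1 + 4356)) = -1026/((⅙)*60*4357) = -1026/43570 = -1026*1/43570 = -513/21785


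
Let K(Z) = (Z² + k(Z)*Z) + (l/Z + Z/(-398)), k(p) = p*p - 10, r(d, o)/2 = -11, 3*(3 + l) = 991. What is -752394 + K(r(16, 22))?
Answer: -5006370992/6567 ≈ -7.6235e+5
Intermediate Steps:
l = 982/3 (l = -3 + (⅓)*991 = -3 + 991/3 = 982/3 ≈ 327.33)
r(d, o) = -22 (r(d, o) = 2*(-11) = -22)
k(p) = -10 + p² (k(p) = p² - 10 = -10 + p²)
K(Z) = Z² - Z/398 + 982/(3*Z) + Z*(-10 + Z²) (K(Z) = (Z² + (-10 + Z²)*Z) + (982/(3*Z) + Z/(-398)) = (Z² + Z*(-10 + Z²)) + (982/(3*Z) + Z*(-1/398)) = (Z² + Z*(-10 + Z²)) + (982/(3*Z) - Z/398) = (Z² + Z*(-10 + Z²)) + (-Z/398 + 982/(3*Z)) = Z² - Z/398 + 982/(3*Z) + Z*(-10 + Z²))
-752394 + K(r(16, 22)) = -752394 + ((-22)² + (-22)³ - 3981/398*(-22) + (982/3)/(-22)) = -752394 + (484 - 10648 + 43791/199 + (982/3)*(-1/22)) = -752394 + (484 - 10648 + 43791/199 - 491/33) = -752394 - 65399594/6567 = -5006370992/6567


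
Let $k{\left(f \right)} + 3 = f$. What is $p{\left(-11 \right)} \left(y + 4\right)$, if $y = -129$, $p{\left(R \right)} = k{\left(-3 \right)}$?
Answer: $750$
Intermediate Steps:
$k{\left(f \right)} = -3 + f$
$p{\left(R \right)} = -6$ ($p{\left(R \right)} = -3 - 3 = -6$)
$p{\left(-11 \right)} \left(y + 4\right) = - 6 \left(-129 + 4\right) = \left(-6\right) \left(-125\right) = 750$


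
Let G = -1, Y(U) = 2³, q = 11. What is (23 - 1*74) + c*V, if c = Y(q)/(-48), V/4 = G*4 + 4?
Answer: -51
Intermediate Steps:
Y(U) = 8
V = 0 (V = 4*(-1*4 + 4) = 4*(-4 + 4) = 4*0 = 0)
c = -⅙ (c = 8/(-48) = 8*(-1/48) = -⅙ ≈ -0.16667)
(23 - 1*74) + c*V = (23 - 1*74) - ⅙*0 = (23 - 74) + 0 = -51 + 0 = -51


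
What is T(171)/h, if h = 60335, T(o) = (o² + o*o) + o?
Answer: 58653/60335 ≈ 0.97212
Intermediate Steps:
T(o) = o + 2*o² (T(o) = (o² + o²) + o = 2*o² + o = o + 2*o²)
T(171)/h = (171*(1 + 2*171))/60335 = (171*(1 + 342))*(1/60335) = (171*343)*(1/60335) = 58653*(1/60335) = 58653/60335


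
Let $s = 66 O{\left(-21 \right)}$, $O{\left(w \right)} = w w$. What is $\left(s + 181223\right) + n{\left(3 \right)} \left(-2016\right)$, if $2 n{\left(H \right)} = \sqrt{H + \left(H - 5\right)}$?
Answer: $209321$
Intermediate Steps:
$n{\left(H \right)} = \frac{\sqrt{-5 + 2 H}}{2}$ ($n{\left(H \right)} = \frac{\sqrt{H + \left(H - 5\right)}}{2} = \frac{\sqrt{H + \left(-5 + H\right)}}{2} = \frac{\sqrt{-5 + 2 H}}{2}$)
$O{\left(w \right)} = w^{2}$
$s = 29106$ ($s = 66 \left(-21\right)^{2} = 66 \cdot 441 = 29106$)
$\left(s + 181223\right) + n{\left(3 \right)} \left(-2016\right) = \left(29106 + 181223\right) + \frac{\sqrt{-5 + 2 \cdot 3}}{2} \left(-2016\right) = 210329 + \frac{\sqrt{-5 + 6}}{2} \left(-2016\right) = 210329 + \frac{\sqrt{1}}{2} \left(-2016\right) = 210329 + \frac{1}{2} \cdot 1 \left(-2016\right) = 210329 + \frac{1}{2} \left(-2016\right) = 210329 - 1008 = 209321$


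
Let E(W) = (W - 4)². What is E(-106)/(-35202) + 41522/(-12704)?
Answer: -403843961/111801552 ≈ -3.6121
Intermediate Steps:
E(W) = (-4 + W)²
E(-106)/(-35202) + 41522/(-12704) = (-4 - 106)²/(-35202) + 41522/(-12704) = (-110)²*(-1/35202) + 41522*(-1/12704) = 12100*(-1/35202) - 20761/6352 = -6050/17601 - 20761/6352 = -403843961/111801552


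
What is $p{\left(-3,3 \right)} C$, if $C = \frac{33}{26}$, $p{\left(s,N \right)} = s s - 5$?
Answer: $\frac{66}{13} \approx 5.0769$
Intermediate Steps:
$p{\left(s,N \right)} = -5 + s^{2}$ ($p{\left(s,N \right)} = s^{2} - 5 = -5 + s^{2}$)
$C = \frac{33}{26}$ ($C = 33 \cdot \frac{1}{26} = \frac{33}{26} \approx 1.2692$)
$p{\left(-3,3 \right)} C = \left(-5 + \left(-3\right)^{2}\right) \frac{33}{26} = \left(-5 + 9\right) \frac{33}{26} = 4 \cdot \frac{33}{26} = \frac{66}{13}$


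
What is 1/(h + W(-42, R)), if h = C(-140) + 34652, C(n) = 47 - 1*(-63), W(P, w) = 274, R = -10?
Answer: 1/35036 ≈ 2.8542e-5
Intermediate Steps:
C(n) = 110 (C(n) = 47 + 63 = 110)
h = 34762 (h = 110 + 34652 = 34762)
1/(h + W(-42, R)) = 1/(34762 + 274) = 1/35036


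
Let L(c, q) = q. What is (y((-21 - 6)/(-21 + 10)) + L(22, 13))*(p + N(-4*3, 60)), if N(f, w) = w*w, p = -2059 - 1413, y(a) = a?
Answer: 21760/11 ≈ 1978.2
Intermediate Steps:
p = -3472
N(f, w) = w**2
(y((-21 - 6)/(-21 + 10)) + L(22, 13))*(p + N(-4*3, 60)) = ((-21 - 6)/(-21 + 10) + 13)*(-3472 + 60**2) = (-27/(-11) + 13)*(-3472 + 3600) = (-27*(-1/11) + 13)*128 = (27/11 + 13)*128 = (170/11)*128 = 21760/11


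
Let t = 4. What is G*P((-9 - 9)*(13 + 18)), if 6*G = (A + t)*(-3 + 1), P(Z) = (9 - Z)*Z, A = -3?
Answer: 105462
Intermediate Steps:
P(Z) = Z*(9 - Z)
G = -⅓ (G = ((-3 + 4)*(-3 + 1))/6 = (1*(-2))/6 = (⅙)*(-2) = -⅓ ≈ -0.33333)
G*P((-9 - 9)*(13 + 18)) = -(-9 - 9)*(13 + 18)*(9 - (-9 - 9)*(13 + 18))/3 = -(-18*31)*(9 - (-18)*31)/3 = -(-186)*(9 - 1*(-558)) = -(-186)*(9 + 558) = -(-186)*567 = -⅓*(-316386) = 105462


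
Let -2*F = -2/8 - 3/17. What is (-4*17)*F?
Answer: -29/2 ≈ -14.500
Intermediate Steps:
F = 29/136 (F = -(-2/8 - 3/17)/2 = -(-2*⅛ - 3*1/17)/2 = -(-¼ - 3/17)/2 = -½*(-29/68) = 29/136 ≈ 0.21324)
(-4*17)*F = -4*17*(29/136) = -68*29/136 = -29/2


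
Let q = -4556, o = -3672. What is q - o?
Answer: -884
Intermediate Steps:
q - o = -4556 - 1*(-3672) = -4556 + 3672 = -884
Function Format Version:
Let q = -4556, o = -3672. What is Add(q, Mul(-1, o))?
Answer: -884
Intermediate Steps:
Add(q, Mul(-1, o)) = Add(-4556, Mul(-1, -3672)) = Add(-4556, 3672) = -884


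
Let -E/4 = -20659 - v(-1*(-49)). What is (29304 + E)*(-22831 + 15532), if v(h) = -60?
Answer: -815298300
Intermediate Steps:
E = 82396 (E = -4*(-20659 - 1*(-60)) = -4*(-20659 + 60) = -4*(-20599) = 82396)
(29304 + E)*(-22831 + 15532) = (29304 + 82396)*(-22831 + 15532) = 111700*(-7299) = -815298300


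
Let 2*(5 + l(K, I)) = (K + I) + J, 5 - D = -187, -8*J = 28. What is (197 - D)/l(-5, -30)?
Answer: -20/97 ≈ -0.20619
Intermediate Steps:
J = -7/2 (J = -1/8*28 = -7/2 ≈ -3.5000)
D = 192 (D = 5 - 1*(-187) = 5 + 187 = 192)
l(K, I) = -27/4 + I/2 + K/2 (l(K, I) = -5 + ((K + I) - 7/2)/2 = -5 + ((I + K) - 7/2)/2 = -5 + (-7/2 + I + K)/2 = -5 + (-7/4 + I/2 + K/2) = -27/4 + I/2 + K/2)
(197 - D)/l(-5, -30) = (197 - 1*192)/(-27/4 + (1/2)*(-30) + (1/2)*(-5)) = (197 - 192)/(-27/4 - 15 - 5/2) = 5/(-97/4) = 5*(-4/97) = -20/97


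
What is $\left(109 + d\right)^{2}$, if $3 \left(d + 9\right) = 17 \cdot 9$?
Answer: $22801$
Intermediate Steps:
$d = 42$ ($d = -9 + \frac{17 \cdot 9}{3} = -9 + \frac{1}{3} \cdot 153 = -9 + 51 = 42$)
$\left(109 + d\right)^{2} = \left(109 + 42\right)^{2} = 151^{2} = 22801$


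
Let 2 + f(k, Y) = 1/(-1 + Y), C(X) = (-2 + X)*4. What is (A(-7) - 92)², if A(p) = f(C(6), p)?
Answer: 567009/64 ≈ 8859.5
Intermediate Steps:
C(X) = -8 + 4*X
f(k, Y) = -2 + 1/(-1 + Y)
A(p) = (3 - 2*p)/(-1 + p)
(A(-7) - 92)² = ((3 - 2*(-7))/(-1 - 7) - 92)² = ((3 + 14)/(-8) - 92)² = (-⅛*17 - 92)² = (-17/8 - 92)² = (-753/8)² = 567009/64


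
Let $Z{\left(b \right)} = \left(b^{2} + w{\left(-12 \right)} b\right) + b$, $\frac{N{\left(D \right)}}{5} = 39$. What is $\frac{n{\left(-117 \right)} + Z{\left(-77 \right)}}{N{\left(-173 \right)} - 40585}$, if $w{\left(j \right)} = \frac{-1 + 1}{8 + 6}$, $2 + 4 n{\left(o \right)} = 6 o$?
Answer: $- \frac{2838}{20195} \approx -0.14053$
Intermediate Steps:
$n{\left(o \right)} = - \frac{1}{2} + \frac{3 o}{2}$ ($n{\left(o \right)} = - \frac{1}{2} + \frac{6 o}{4} = - \frac{1}{2} + \frac{3 o}{2}$)
$N{\left(D \right)} = 195$ ($N{\left(D \right)} = 5 \cdot 39 = 195$)
$w{\left(j \right)} = 0$ ($w{\left(j \right)} = \frac{0}{14} = 0 \cdot \frac{1}{14} = 0$)
$Z{\left(b \right)} = b + b^{2}$ ($Z{\left(b \right)} = \left(b^{2} + 0 b\right) + b = \left(b^{2} + 0\right) + b = b^{2} + b = b + b^{2}$)
$\frac{n{\left(-117 \right)} + Z{\left(-77 \right)}}{N{\left(-173 \right)} - 40585} = \frac{\left(- \frac{1}{2} + \frac{3}{2} \left(-117\right)\right) - 77 \left(1 - 77\right)}{195 - 40585} = \frac{\left(- \frac{1}{2} - \frac{351}{2}\right) - -5852}{-40390} = \left(-176 + 5852\right) \left(- \frac{1}{40390}\right) = 5676 \left(- \frac{1}{40390}\right) = - \frac{2838}{20195}$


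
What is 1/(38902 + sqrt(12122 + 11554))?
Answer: 19451/756670964 - sqrt(5919)/756670964 ≈ 2.5604e-5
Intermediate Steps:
1/(38902 + sqrt(12122 + 11554)) = 1/(38902 + sqrt(23676)) = 1/(38902 + 2*sqrt(5919))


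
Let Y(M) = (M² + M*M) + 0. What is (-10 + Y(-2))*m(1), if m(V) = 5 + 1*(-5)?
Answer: 0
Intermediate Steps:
Y(M) = 2*M² (Y(M) = (M² + M²) + 0 = 2*M² + 0 = 2*M²)
m(V) = 0 (m(V) = 5 - 5 = 0)
(-10 + Y(-2))*m(1) = (-10 + 2*(-2)²)*0 = (-10 + 2*4)*0 = (-10 + 8)*0 = -2*0 = 0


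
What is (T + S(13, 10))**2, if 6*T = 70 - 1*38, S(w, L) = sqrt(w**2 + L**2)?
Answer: 2677/9 + 32*sqrt(269)/3 ≈ 472.39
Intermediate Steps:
S(w, L) = sqrt(L**2 + w**2)
T = 16/3 (T = (70 - 1*38)/6 = (70 - 38)/6 = (1/6)*32 = 16/3 ≈ 5.3333)
(T + S(13, 10))**2 = (16/3 + sqrt(10**2 + 13**2))**2 = (16/3 + sqrt(100 + 169))**2 = (16/3 + sqrt(269))**2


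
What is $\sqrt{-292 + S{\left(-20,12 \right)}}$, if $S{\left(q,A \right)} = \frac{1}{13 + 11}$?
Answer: $\frac{7 i \sqrt{858}}{12} \approx 17.087 i$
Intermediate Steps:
$S{\left(q,A \right)} = \frac{1}{24}$
$\sqrt{-292 + S{\left(-20,12 \right)}} = \sqrt{-292 + \frac{1}{24}} = \sqrt{- \frac{7007}{24}} = \frac{7 i \sqrt{858}}{12}$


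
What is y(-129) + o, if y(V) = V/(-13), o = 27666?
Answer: 359787/13 ≈ 27676.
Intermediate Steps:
y(V) = -V/13 (y(V) = V*(-1/13) = -V/13)
y(-129) + o = -1/13*(-129) + 27666 = 129/13 + 27666 = 359787/13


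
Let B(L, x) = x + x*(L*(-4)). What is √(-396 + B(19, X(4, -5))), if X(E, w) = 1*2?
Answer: I*√546 ≈ 23.367*I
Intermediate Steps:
X(E, w) = 2
B(L, x) = x - 4*L*x (B(L, x) = x + x*(-4*L) = x - 4*L*x)
√(-396 + B(19, X(4, -5))) = √(-396 + 2*(1 - 4*19)) = √(-396 + 2*(1 - 76)) = √(-396 + 2*(-75)) = √(-396 - 150) = √(-546) = I*√546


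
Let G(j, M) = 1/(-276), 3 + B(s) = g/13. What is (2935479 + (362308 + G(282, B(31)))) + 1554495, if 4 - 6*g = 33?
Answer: 1339229831/276 ≈ 4.8523e+6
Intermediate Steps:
g = -29/6 (g = 2/3 - 1/6*33 = 2/3 - 11/2 = -29/6 ≈ -4.8333)
B(s) = -263/78 (B(s) = -3 - 29/6/13 = -3 - 29/6*1/13 = -3 - 29/78 = -263/78)
G(j, M) = -1/276
(2935479 + (362308 + G(282, B(31)))) + 1554495 = (2935479 + (362308 - 1/276)) + 1554495 = (2935479 + 99997007/276) + 1554495 = 910189211/276 + 1554495 = 1339229831/276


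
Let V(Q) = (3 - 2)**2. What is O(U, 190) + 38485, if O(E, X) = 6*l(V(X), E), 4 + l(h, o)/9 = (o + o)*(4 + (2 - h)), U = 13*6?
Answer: 80389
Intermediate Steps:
U = 78
V(Q) = 1 (V(Q) = 1**2 = 1)
l(h, o) = -36 + 18*o*(6 - h) (l(h, o) = -36 + 9*((o + o)*(4 + (2 - h))) = -36 + 9*((2*o)*(6 - h)) = -36 + 9*(2*o*(6 - h)) = -36 + 18*o*(6 - h))
O(E, X) = -216 + 540*E (O(E, X) = 6*(-36 + 108*E - 18*1*E) = 6*(-36 + 108*E - 18*E) = 6*(-36 + 90*E) = -216 + 540*E)
O(U, 190) + 38485 = (-216 + 540*78) + 38485 = (-216 + 42120) + 38485 = 41904 + 38485 = 80389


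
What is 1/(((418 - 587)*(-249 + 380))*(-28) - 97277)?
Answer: 1/522615 ≈ 1.9135e-6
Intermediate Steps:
1/(((418 - 587)*(-249 + 380))*(-28) - 97277) = 1/(-169*131*(-28) - 97277) = 1/(-22139*(-28) - 97277) = 1/(619892 - 97277) = 1/522615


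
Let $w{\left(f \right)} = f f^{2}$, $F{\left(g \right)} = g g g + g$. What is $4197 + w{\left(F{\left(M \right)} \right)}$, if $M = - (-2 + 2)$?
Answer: $4197$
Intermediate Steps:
$M = 0$ ($M = \left(-1\right) 0 = 0$)
$F{\left(g \right)} = g + g^{3}$ ($F{\left(g \right)} = g^{2} g + g = g^{3} + g = g + g^{3}$)
$w{\left(f \right)} = f^{3}$
$4197 + w{\left(F{\left(M \right)} \right)} = 4197 + \left(0 + 0^{3}\right)^{3} = 4197 + \left(0 + 0\right)^{3} = 4197 + 0^{3} = 4197 + 0 = 4197$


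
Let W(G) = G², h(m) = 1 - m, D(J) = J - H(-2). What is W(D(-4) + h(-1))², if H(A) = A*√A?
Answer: -112 + 64*I*√2 ≈ -112.0 + 90.51*I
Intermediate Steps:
H(A) = A^(3/2)
D(J) = J + 2*I*√2 (D(J) = J - (-2)^(3/2) = J - (-2)*I*√2 = J + 2*I*√2)
W(D(-4) + h(-1))² = (((-4 + 2*I*√2) + (1 - 1*(-1)))²)² = (((-4 + 2*I*√2) + (1 + 1))²)² = (((-4 + 2*I*√2) + 2)²)² = ((-2 + 2*I*√2)²)² = (-2 + 2*I*√2)⁴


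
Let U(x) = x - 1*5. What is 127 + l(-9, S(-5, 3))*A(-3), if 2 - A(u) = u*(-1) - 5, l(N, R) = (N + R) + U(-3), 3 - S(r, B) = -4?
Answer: 87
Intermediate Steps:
U(x) = -5 + x (U(x) = x - 5 = -5 + x)
S(r, B) = 7 (S(r, B) = 3 - 1*(-4) = 3 + 4 = 7)
l(N, R) = -8 + N + R (l(N, R) = (N + R) + (-5 - 3) = (N + R) - 8 = -8 + N + R)
A(u) = 7 + u (A(u) = 2 - (u*(-1) - 5) = 2 - (-u - 5) = 2 - (-5 - u) = 2 + (5 + u) = 7 + u)
127 + l(-9, S(-5, 3))*A(-3) = 127 + (-8 - 9 + 7)*(7 - 3) = 127 - 10*4 = 127 - 40 = 87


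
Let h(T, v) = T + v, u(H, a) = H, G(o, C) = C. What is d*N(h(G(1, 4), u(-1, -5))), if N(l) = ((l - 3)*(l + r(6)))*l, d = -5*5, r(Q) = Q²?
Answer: 0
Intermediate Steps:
d = -25
N(l) = l*(-3 + l)*(36 + l) (N(l) = ((l - 3)*(l + 6²))*l = ((-3 + l)*(l + 36))*l = ((-3 + l)*(36 + l))*l = l*(-3 + l)*(36 + l))
d*N(h(G(1, 4), u(-1, -5))) = -25*(4 - 1)*(-108 + (4 - 1)² + 33*(4 - 1)) = -75*(-108 + 3² + 33*3) = -75*(-108 + 9 + 99) = -75*0 = -25*0 = 0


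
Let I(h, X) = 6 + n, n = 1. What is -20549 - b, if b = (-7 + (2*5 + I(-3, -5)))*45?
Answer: -20999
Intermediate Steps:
I(h, X) = 7 (I(h, X) = 6 + 1 = 7)
b = 450 (b = (-7 + (2*5 + 7))*45 = (-7 + (10 + 7))*45 = (-7 + 17)*45 = 10*45 = 450)
-20549 - b = -20549 - 1*450 = -20549 - 450 = -20999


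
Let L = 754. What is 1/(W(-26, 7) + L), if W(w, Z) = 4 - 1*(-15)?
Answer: 1/773 ≈ 0.0012937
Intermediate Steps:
W(w, Z) = 19 (W(w, Z) = 4 + 15 = 19)
1/(W(-26, 7) + L) = 1/(19 + 754) = 1/773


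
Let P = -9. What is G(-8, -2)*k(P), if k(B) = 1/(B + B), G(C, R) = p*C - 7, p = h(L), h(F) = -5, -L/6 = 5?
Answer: -11/6 ≈ -1.8333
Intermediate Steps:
L = -30 (L = -6*5 = -30)
p = -5
G(C, R) = -7 - 5*C (G(C, R) = -5*C - 7 = -7 - 5*C)
k(B) = 1/(2*B)
G(-8, -2)*k(P) = (-7 - 5*(-8))*((½)/(-9)) = (-7 + 40)*((½)*(-⅑)) = 33*(-1/18) = -11/6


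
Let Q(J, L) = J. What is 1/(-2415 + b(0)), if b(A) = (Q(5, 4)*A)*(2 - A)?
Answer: -1/2415 ≈ -0.00041408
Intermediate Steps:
b(A) = 5*A*(2 - A) (b(A) = (5*A)*(2 - A) = 5*A*(2 - A))
1/(-2415 + b(0)) = 1/(-2415 + 5*0*(2 - 1*0)) = 1/(-2415 + 5*0*(2 + 0)) = 1/(-2415 + 5*0*2) = 1/(-2415 + 0) = 1/(-2415) = -1/2415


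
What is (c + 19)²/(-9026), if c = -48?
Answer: -841/9026 ≈ -0.093175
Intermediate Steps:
(c + 19)²/(-9026) = (-48 + 19)²/(-9026) = (-29)²*(-1/9026) = 841*(-1/9026) = -841/9026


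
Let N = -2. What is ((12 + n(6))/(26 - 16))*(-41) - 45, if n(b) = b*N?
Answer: -45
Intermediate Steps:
n(b) = -2*b (n(b) = b*(-2) = -2*b)
((12 + n(6))/(26 - 16))*(-41) - 45 = ((12 - 2*6)/(26 - 16))*(-41) - 45 = ((12 - 12)/10)*(-41) - 45 = (0*(⅒))*(-41) - 45 = 0*(-41) - 45 = 0 - 45 = -45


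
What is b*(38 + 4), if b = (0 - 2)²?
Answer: 168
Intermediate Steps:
b = 4 (b = (-2)² = 4)
b*(38 + 4) = 4*(38 + 4) = 4*42 = 168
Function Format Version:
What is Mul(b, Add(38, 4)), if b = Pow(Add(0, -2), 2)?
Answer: 168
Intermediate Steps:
b = 4 (b = Pow(-2, 2) = 4)
Mul(b, Add(38, 4)) = Mul(4, Add(38, 4)) = Mul(4, 42) = 168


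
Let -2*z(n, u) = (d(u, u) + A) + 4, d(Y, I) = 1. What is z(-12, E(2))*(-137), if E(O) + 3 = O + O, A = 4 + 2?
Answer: 1507/2 ≈ 753.50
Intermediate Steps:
A = 6
E(O) = -3 + 2*O (E(O) = -3 + (O + O) = -3 + 2*O)
z(n, u) = -11/2 (z(n, u) = -((1 + 6) + 4)/2 = -(7 + 4)/2 = -½*11 = -11/2)
z(-12, E(2))*(-137) = -11/2*(-137) = 1507/2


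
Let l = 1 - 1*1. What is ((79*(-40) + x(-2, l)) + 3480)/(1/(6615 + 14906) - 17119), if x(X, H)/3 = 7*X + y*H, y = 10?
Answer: -2991419/184208999 ≈ -0.016239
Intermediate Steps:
l = 0 (l = 1 - 1 = 0)
x(X, H) = 21*X + 30*H (x(X, H) = 3*(7*X + 10*H) = 21*X + 30*H)
((79*(-40) + x(-2, l)) + 3480)/(1/(6615 + 14906) - 17119) = ((79*(-40) + (21*(-2) + 30*0)) + 3480)/(1/(6615 + 14906) - 17119) = ((-3160 + (-42 + 0)) + 3480)/(1/21521 - 17119) = ((-3160 - 42) + 3480)/(1/21521 - 17119) = (-3202 + 3480)/(-368417998/21521) = 278*(-21521/368417998) = -2991419/184208999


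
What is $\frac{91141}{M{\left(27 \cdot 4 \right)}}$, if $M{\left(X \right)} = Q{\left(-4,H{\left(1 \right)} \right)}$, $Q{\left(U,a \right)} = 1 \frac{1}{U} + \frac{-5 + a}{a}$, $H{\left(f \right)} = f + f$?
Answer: $- \frac{364564}{7} \approx -52081.0$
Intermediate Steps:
$H{\left(f \right)} = 2 f$
$Q{\left(U,a \right)} = \frac{1}{U} + \frac{-5 + a}{a}$
$M{\left(X \right)} = - \frac{7}{4}$ ($M{\left(X \right)} = 1 + \frac{1}{-4} - \frac{5}{2 \cdot 1} = 1 - \frac{1}{4} - \frac{5}{2} = - \frac{7}{4}$)
$\frac{91141}{M{\left(27 \cdot 4 \right)}} = \frac{91141}{- \frac{7}{4}} = 91141 \left(- \frac{4}{7}\right) = - \frac{364564}{7}$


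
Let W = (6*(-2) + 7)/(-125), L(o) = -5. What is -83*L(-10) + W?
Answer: 10376/25 ≈ 415.04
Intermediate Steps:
W = 1/25 (W = (-12 + 7)*(-1/125) = -5*(-1/125) = 1/25 ≈ 0.040000)
-83*L(-10) + W = -83*(-5) + 1/25 = 415 + 1/25 = 10376/25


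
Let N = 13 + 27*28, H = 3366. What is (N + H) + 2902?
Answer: 7037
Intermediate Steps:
N = 769 (N = 13 + 756 = 769)
(N + H) + 2902 = (769 + 3366) + 2902 = 4135 + 2902 = 7037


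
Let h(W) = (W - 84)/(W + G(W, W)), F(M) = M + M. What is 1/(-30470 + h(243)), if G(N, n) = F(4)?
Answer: -251/7647811 ≈ -3.2820e-5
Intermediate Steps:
F(M) = 2*M
G(N, n) = 8 (G(N, n) = 2*4 = 8)
h(W) = (-84 + W)/(8 + W) (h(W) = (W - 84)/(W + 8) = (-84 + W)/(8 + W))
1/(-30470 + h(243)) = 1/(-30470 + (-84 + 243)/(8 + 243)) = 1/(-30470 + 159/251) = 1/(-7647811/251) = -251/7647811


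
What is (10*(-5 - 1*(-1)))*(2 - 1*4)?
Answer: 80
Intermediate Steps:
(10*(-5 - 1*(-1)))*(2 - 1*4) = (10*(-5 + 1))*(2 - 4) = (10*(-4))*(-2) = -40*(-2) = 80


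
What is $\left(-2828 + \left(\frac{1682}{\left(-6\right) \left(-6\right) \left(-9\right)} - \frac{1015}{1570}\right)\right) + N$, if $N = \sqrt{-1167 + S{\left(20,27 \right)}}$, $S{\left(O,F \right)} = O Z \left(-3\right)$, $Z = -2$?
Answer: $- \frac{36037916}{12717} + i \sqrt{1047} \approx -2833.8 + 32.357 i$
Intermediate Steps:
$S{\left(O,F \right)} = 6 O$ ($S{\left(O,F \right)} = O \left(-2\right) \left(-3\right) = - 2 O \left(-3\right) = 6 O$)
$N = i \sqrt{1047}$ ($N = \sqrt{-1167 + 6 \cdot 20} = \sqrt{-1167 + 120} = \sqrt{-1047} = i \sqrt{1047} \approx 32.357 i$)
$\left(-2828 + \left(\frac{1682}{\left(-6\right) \left(-6\right) \left(-9\right)} - \frac{1015}{1570}\right)\right) + N = \left(-2828 + \left(\frac{1682}{\left(-6\right) \left(-6\right) \left(-9\right)} - \frac{1015}{1570}\right)\right) + i \sqrt{1047} = \left(-2828 + \left(\frac{1682}{36 \left(-9\right)} - \frac{203}{314}\right)\right) + i \sqrt{1047} = \left(-2828 + \left(\frac{1682}{-324} - \frac{203}{314}\right)\right) + i \sqrt{1047} = \left(-2828 + \left(1682 \left(- \frac{1}{324}\right) - \frac{203}{314}\right)\right) + i \sqrt{1047} = \left(-2828 - \frac{74240}{12717}\right) + i \sqrt{1047} = - \frac{36037916}{12717} + i \sqrt{1047}$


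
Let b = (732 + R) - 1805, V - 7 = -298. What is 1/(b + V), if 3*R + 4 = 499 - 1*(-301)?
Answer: -3/3296 ≈ -0.00091019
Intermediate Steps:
V = -291 (V = 7 - 298 = -291)
R = 796/3 (R = -4/3 + (499 - 1*(-301))/3 = -4/3 + (499 + 301)/3 = -4/3 + (⅓)*800 = -4/3 + 800/3 = 796/3 ≈ 265.33)
b = -2423/3 (b = (732 + 796/3) - 1805 = 2992/3 - 1805 = -2423/3 ≈ -807.67)
1/(b + V) = 1/(-2423/3 - 291) = 1/(-3296/3) = -3/3296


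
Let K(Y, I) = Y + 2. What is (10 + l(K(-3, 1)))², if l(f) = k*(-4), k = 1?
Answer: 36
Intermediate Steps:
K(Y, I) = 2 + Y
l(f) = -4 (l(f) = 1*(-4) = -4)
(10 + l(K(-3, 1)))² = (10 - 4)² = 6² = 36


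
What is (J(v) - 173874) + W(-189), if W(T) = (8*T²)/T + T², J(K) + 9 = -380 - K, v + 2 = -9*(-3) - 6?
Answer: -140073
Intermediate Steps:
v = 19 (v = -2 + (-9*(-3) - 6) = -2 + (27 - 6) = -2 + 21 = 19)
J(K) = -389 - K (J(K) = -9 + (-380 - K) = -389 - K)
W(T) = T² + 8*T (W(T) = 8*T + T² = T² + 8*T)
(J(v) - 173874) + W(-189) = ((-389 - 1*19) - 173874) - 189*(8 - 189) = ((-389 - 19) - 173874) - 189*(-181) = (-408 - 173874) + 34209 = -174282 + 34209 = -140073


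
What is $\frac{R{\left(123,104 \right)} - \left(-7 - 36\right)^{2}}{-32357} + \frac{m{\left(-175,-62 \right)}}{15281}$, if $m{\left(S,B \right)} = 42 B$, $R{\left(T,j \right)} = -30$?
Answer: $- \frac{7934947}{70635331} \approx -0.11234$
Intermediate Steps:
$\frac{R{\left(123,104 \right)} - \left(-7 - 36\right)^{2}}{-32357} + \frac{m{\left(-175,-62 \right)}}{15281} = \frac{-30 - \left(-7 - 36\right)^{2}}{-32357} + \frac{42 \left(-62\right)}{15281} = \left(-30 - \left(-43\right)^{2}\right) \left(- \frac{1}{32357}\right) - \frac{372}{2183} = \left(-30 - 1849\right) \left(- \frac{1}{32357}\right) - \frac{372}{2183} = \left(-1879\right) \left(- \frac{1}{32357}\right) - \frac{372}{2183} = \frac{1879}{32357} - \frac{372}{2183} = - \frac{7934947}{70635331}$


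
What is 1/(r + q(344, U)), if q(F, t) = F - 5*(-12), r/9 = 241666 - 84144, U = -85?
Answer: 1/1418102 ≈ 7.0517e-7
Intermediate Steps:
r = 1417698 (r = 9*(241666 - 84144) = 9*157522 = 1417698)
q(F, t) = 60 + F (q(F, t) = F + 60 = 60 + F)
1/(r + q(344, U)) = 1/(1417698 + (60 + 344)) = 1/(1417698 + 404) = 1/1418102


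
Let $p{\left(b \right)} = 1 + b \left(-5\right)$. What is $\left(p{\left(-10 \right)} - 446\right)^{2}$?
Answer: $156025$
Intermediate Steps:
$p{\left(b \right)} = 1 - 5 b$
$\left(p{\left(-10 \right)} - 446\right)^{2} = \left(\left(1 - -50\right) - 446\right)^{2} = \left(\left(1 + 50\right) - 446\right)^{2} = \left(51 - 446\right)^{2} = \left(-395\right)^{2} = 156025$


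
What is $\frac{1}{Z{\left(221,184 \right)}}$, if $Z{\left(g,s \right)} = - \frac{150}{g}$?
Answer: $- \frac{221}{150} \approx -1.4733$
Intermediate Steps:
$\frac{1}{Z{\left(221,184 \right)}} = \frac{1}{\left(-150\right) \frac{1}{221}} = \frac{1}{- \frac{150}{221}} = - \frac{221}{150}$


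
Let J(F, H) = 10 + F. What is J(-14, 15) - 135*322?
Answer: -43474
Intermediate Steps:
J(-14, 15) - 135*322 = (10 - 14) - 135*322 = -4 - 43470 = -43474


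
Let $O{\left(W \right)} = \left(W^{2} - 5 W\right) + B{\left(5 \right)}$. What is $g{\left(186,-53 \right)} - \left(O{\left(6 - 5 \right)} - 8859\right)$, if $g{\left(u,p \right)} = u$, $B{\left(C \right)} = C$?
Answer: $9044$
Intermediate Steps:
$O{\left(W \right)} = 5 + W^{2} - 5 W$ ($O{\left(W \right)} = \left(W^{2} - 5 W\right) + 5 = 5 + W^{2} - 5 W$)
$g{\left(186,-53 \right)} - \left(O{\left(6 - 5 \right)} - 8859\right) = 186 - \left(\left(5 + \left(6 - 5\right)^{2} - 5 \left(6 - 5\right)\right) - 8859\right) = 186 - \left(\left(5 + 1^{2} - 5\right) - 8859\right) = 186 - \left(\left(5 + 1 - 5\right) - 8859\right) = 186 - \left(1 - 8859\right) = 186 - -8858 = 186 + 8858 = 9044$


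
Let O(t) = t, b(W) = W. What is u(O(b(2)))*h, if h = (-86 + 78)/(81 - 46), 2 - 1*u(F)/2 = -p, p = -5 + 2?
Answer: 16/35 ≈ 0.45714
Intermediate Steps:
p = -3
u(F) = -2 (u(F) = 4 - (-2)*(-3) = 4 - 2*3 = 4 - 6 = -2)
h = -8/35 ≈ -0.22857
u(O(b(2)))*h = -2*(-8/35) = 16/35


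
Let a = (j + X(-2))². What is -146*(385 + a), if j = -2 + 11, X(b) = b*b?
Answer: -80884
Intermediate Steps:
X(b) = b²
j = 9
a = 169 (a = (9 + (-2)²)² = (9 + 4)² = 13² = 169)
-146*(385 + a) = -146*(385 + 169) = -146*554 = -80884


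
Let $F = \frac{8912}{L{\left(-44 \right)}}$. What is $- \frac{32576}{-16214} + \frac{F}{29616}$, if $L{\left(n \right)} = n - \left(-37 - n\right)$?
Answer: $\frac{1533087889}{765308907} \approx 2.0032$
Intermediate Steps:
$L{\left(n \right)} = 37 + 2 n$ ($L{\left(n \right)} = n + \left(37 + n\right) = 37 + 2 n$)
$F = - \frac{8912}{51}$ ($F = \frac{8912}{37 + 2 \left(-44\right)} = \frac{8912}{37 - 88} = \frac{8912}{-51} = 8912 \left(- \frac{1}{51}\right) = - \frac{8912}{51} \approx -174.75$)
$- \frac{32576}{-16214} + \frac{F}{29616} = - \frac{32576}{-16214} - \frac{8912}{51 \cdot 29616} = \left(-32576\right) \left(- \frac{1}{16214}\right) - \frac{557}{94401} = \frac{16288}{8107} - \frac{557}{94401} = \frac{1533087889}{765308907}$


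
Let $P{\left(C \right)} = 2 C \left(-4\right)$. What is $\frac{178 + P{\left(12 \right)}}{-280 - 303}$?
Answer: $- \frac{82}{583} \approx -0.14065$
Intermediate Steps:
$P{\left(C \right)} = - 8 C$
$\frac{178 + P{\left(12 \right)}}{-280 - 303} = \frac{178 - 96}{-280 - 303} = \frac{178 - 96}{-583} = 82 \left(- \frac{1}{583}\right) = - \frac{82}{583}$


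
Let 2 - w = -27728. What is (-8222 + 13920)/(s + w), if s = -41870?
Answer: -407/1010 ≈ -0.40297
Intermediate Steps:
w = 27730 (w = 2 - 1*(-27728) = 2 + 27728 = 27730)
(-8222 + 13920)/(s + w) = (-8222 + 13920)/(-41870 + 27730) = 5698/(-14140) = 5698*(-1/14140) = -407/1010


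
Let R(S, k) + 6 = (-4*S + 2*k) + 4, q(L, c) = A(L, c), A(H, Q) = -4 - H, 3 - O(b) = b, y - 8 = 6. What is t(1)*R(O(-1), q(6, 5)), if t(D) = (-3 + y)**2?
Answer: -4598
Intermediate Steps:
y = 14 (y = 8 + 6 = 14)
O(b) = 3 - b
q(L, c) = -4 - L
R(S, k) = -2 - 4*S + 2*k (R(S, k) = -6 + ((-4*S + 2*k) + 4) = -6 + (4 - 4*S + 2*k) = -2 - 4*S + 2*k)
t(D) = 121 (t(D) = (-3 + 14)**2 = 11**2 = 121)
t(1)*R(O(-1), q(6, 5)) = 121*(-2 - 4*(3 - 1*(-1)) + 2*(-4 - 1*6)) = 121*(-2 - 4*(3 + 1) + 2*(-4 - 6)) = 121*(-2 - 4*4 + 2*(-10)) = 121*(-2 - 16 - 20) = 121*(-38) = -4598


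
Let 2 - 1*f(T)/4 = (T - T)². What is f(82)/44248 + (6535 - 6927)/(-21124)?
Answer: 547319/29209211 ≈ 0.018738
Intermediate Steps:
f(T) = 8 (f(T) = 8 - 4*(T - T)² = 8 - 4*0² = 8 - 4*0 = 8 + 0 = 8)
f(82)/44248 + (6535 - 6927)/(-21124) = 8/44248 + (6535 - 6927)/(-21124) = 8*(1/44248) - 392*(-1/21124) = 1/5531 + 98/5281 = 547319/29209211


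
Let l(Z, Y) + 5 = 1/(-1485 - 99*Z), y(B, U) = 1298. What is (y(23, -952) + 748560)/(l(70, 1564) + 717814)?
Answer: 3155027535/3020181367 ≈ 1.0446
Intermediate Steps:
l(Z, Y) = -5 + 1/(-1485 - 99*Z)
(y(23, -952) + 748560)/(l(70, 1564) + 717814) = (1298 + 748560)/((-7426 - 495*70)/(99*(15 + 70)) + 717814) = 749858/((1/99)*(-7426 - 34650)/85 + 717814) = 749858/((1/99)*(1/85)*(-42076) + 717814) = 749858/(-42076/8415 + 717814) = 749858/(6040362734/8415) = 749858*(8415/6040362734) = 3155027535/3020181367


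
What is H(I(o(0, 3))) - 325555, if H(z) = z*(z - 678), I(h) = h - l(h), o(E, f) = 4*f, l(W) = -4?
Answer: -336147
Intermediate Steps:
I(h) = 4 + h (I(h) = h - 1*(-4) = h + 4 = 4 + h)
H(z) = z*(-678 + z)
H(I(o(0, 3))) - 325555 = (4 + 4*3)*(-678 + (4 + 4*3)) - 325555 = (4 + 12)*(-678 + (4 + 12)) - 325555 = 16*(-678 + 16) - 325555 = 16*(-662) - 325555 = -10592 - 325555 = -336147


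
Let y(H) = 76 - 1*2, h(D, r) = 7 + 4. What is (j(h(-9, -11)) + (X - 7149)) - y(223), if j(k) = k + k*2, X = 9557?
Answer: 2367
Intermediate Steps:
h(D, r) = 11
y(H) = 74 (y(H) = 76 - 2 = 74)
j(k) = 3*k (j(k) = k + 2*k = 3*k)
(j(h(-9, -11)) + (X - 7149)) - y(223) = (3*11 + (9557 - 7149)) - 1*74 = (33 + 2408) - 74 = 2441 - 74 = 2367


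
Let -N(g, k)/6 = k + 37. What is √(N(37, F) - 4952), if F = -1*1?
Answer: 4*I*√323 ≈ 71.889*I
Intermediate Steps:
F = -1
N(g, k) = -222 - 6*k (N(g, k) = -6*(k + 37) = -6*(37 + k) = -222 - 6*k)
√(N(37, F) - 4952) = √((-222 - 6*(-1)) - 4952) = √((-222 + 6) - 4952) = √(-216 - 4952) = √(-5168) = 4*I*√323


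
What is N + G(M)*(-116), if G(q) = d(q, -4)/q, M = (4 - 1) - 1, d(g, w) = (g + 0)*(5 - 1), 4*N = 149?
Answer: -1707/4 ≈ -426.75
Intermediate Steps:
N = 149/4 (N = (¼)*149 = 149/4 ≈ 37.250)
d(g, w) = 4*g (d(g, w) = g*4 = 4*g)
M = 2 (M = 3 - 1 = 2)
G(q) = 4 (G(q) = (4*q)/q = 4)
N + G(M)*(-116) = 149/4 + 4*(-116) = 149/4 - 464 = -1707/4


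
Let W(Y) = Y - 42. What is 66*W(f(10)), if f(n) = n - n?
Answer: -2772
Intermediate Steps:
f(n) = 0
W(Y) = -42 + Y
66*W(f(10)) = 66*(-42 + 0) = 66*(-42) = -2772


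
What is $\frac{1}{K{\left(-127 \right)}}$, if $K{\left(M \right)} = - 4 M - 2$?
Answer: $\frac{1}{506} \approx 0.0019763$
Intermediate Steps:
$K{\left(M \right)} = -2 - 4 M$
$\frac{1}{K{\left(-127 \right)}} = \frac{1}{-2 - -508} = \frac{1}{-2 + 508} = \frac{1}{506}$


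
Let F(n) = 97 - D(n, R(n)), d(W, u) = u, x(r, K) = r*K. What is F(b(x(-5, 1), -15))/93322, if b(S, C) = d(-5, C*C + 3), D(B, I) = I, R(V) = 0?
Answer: 97/93322 ≈ 0.0010394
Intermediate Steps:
x(r, K) = K*r
b(S, C) = 3 + C**2 (b(S, C) = C*C + 3 = C**2 + 3 = 3 + C**2)
F(n) = 97 (F(n) = 97 - 1*0 = 97 + 0 = 97)
F(b(x(-5, 1), -15))/93322 = 97/93322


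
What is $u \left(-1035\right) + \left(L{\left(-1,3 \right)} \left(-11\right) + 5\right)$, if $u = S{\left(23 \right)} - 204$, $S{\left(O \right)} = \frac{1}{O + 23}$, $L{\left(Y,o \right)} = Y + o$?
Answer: $\frac{422201}{2} \approx 2.111 \cdot 10^{5}$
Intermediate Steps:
$S{\left(O \right)} = \frac{1}{23 + O}$
$u = - \frac{9383}{46}$ ($u = \frac{1}{23 + 23} - 204 = \frac{1}{46} - 204 = - \frac{9383}{46} \approx -203.98$)
$u \left(-1035\right) + \left(L{\left(-1,3 \right)} \left(-11\right) + 5\right) = \left(- \frac{9383}{46}\right) \left(-1035\right) + \left(\left(-1 + 3\right) \left(-11\right) + 5\right) = \frac{422235}{2} + \left(2 \left(-11\right) + 5\right) = \frac{422235}{2} + \left(-22 + 5\right) = \frac{422235}{2} - 17 = \frac{422201}{2}$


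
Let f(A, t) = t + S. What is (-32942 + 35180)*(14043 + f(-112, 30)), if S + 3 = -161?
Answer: 31128342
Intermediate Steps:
S = -164 (S = -3 - 161 = -164)
f(A, t) = -164 + t (f(A, t) = t - 164 = -164 + t)
(-32942 + 35180)*(14043 + f(-112, 30)) = (-32942 + 35180)*(14043 + (-164 + 30)) = 2238*(14043 - 134) = 2238*13909 = 31128342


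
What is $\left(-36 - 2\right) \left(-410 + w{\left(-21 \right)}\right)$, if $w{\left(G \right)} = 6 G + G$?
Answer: $21166$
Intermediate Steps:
$w{\left(G \right)} = 7 G$
$\left(-36 - 2\right) \left(-410 + w{\left(-21 \right)}\right) = \left(-36 - 2\right) \left(-410 + 7 \left(-21\right)\right) = - 38 \left(-410 - 147\right) = \left(-38\right) \left(-557\right) = 21166$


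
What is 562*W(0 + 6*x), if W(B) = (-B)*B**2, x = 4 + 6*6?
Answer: -7769088000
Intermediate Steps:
x = 40 (x = 4 + 36 = 40)
W(B) = -B**3
562*W(0 + 6*x) = 562*(-(0 + 6*40)**3) = 562*(-(0 + 240)**3) = 562*(-1*240**3) = 562*(-1*13824000) = 562*(-13824000) = -7769088000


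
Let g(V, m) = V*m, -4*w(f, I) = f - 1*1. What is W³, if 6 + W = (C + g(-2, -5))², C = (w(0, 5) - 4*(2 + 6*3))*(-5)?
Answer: 19101160437969325689/4096 ≈ 4.6634e+15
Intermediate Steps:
w(f, I) = ¼ - f/4 (w(f, I) = -(f - 1*1)/4 = -(f - 1)/4 = -(-1 + f)/4 = ¼ - f/4)
C = 1595/4 (C = ((¼ - ¼*0) - 4*(2 + 6*3))*(-5) = ((¼ + 0) - 4*(2 + 18))*(-5) = (¼ - 4*20)*(-5) = (¼ - 80)*(-5) = -319/4*(-5) = 1595/4 ≈ 398.75)
W = 2673129/16 (W = -6 + (1595/4 - 2*(-5))² = -6 + (1595/4 + 10)² = -6 + (1635/4)² = -6 + 2673225/16 = 2673129/16 ≈ 1.6707e+5)
W³ = (2673129/16)³ = 19101160437969325689/4096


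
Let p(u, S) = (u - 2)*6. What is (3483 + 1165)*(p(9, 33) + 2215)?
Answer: 10490536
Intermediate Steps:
p(u, S) = -12 + 6*u (p(u, S) = (-2 + u)*6 = -12 + 6*u)
(3483 + 1165)*(p(9, 33) + 2215) = (3483 + 1165)*((-12 + 6*9) + 2215) = 4648*((-12 + 54) + 2215) = 4648*(42 + 2215) = 4648*2257 = 10490536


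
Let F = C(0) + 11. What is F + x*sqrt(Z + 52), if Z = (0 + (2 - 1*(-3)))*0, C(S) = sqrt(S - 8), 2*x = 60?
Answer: 11 + 60*sqrt(13) + 2*I*sqrt(2) ≈ 227.33 + 2.8284*I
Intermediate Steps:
x = 30 (x = (1/2)*60 = 30)
C(S) = sqrt(-8 + S)
F = 11 + 2*I*sqrt(2) (F = sqrt(-8 + 0) + 11 = sqrt(-8) + 11 = 2*I*sqrt(2) + 11 = 11 + 2*I*sqrt(2) ≈ 11.0 + 2.8284*I)
Z = 0 (Z = (0 + (2 + 3))*0 = (0 + 5)*0 = 5*0 = 0)
F + x*sqrt(Z + 52) = (11 + 2*I*sqrt(2)) + 30*sqrt(0 + 52) = (11 + 2*I*sqrt(2)) + 30*sqrt(52) = (11 + 2*I*sqrt(2)) + 30*(2*sqrt(13)) = (11 + 2*I*sqrt(2)) + 60*sqrt(13) = 11 + 60*sqrt(13) + 2*I*sqrt(2)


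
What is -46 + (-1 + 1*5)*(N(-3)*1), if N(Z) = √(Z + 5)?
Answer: -46 + 4*√2 ≈ -40.343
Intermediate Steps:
N(Z) = √(5 + Z)
-46 + (-1 + 1*5)*(N(-3)*1) = -46 + (-1 + 1*5)*(√(5 - 3)*1) = -46 + (-1 + 5)*(√2*1) = -46 + 4*√2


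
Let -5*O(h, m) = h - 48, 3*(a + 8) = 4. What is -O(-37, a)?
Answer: -17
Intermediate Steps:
a = -20/3 (a = -8 + (⅓)*4 = -8 + 4/3 = -20/3 ≈ -6.6667)
O(h, m) = 48/5 - h/5 (O(h, m) = -(h - 48)/5 = -(-48 + h)/5 = 48/5 - h/5)
-O(-37, a) = -(48/5 - ⅕*(-37)) = -(48/5 + 37/5) = -1*17 = -17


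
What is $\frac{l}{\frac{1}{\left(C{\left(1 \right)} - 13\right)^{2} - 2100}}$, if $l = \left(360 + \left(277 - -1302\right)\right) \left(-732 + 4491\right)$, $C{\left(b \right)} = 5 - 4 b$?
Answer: $-14256699156$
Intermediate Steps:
$l = 7288701$ ($l = \left(360 + \left(277 + 1302\right)\right) 3759 = \left(360 + 1579\right) 3759 = 1939 \cdot 3759 = 7288701$)
$\frac{l}{\frac{1}{\left(C{\left(1 \right)} - 13\right)^{2} - 2100}} = \frac{7288701}{\frac{1}{\left(\left(5 - 4\right) - 13\right)^{2} - 2100}} = \frac{7288701}{\frac{1}{\left(1 - 13\right)^{2} - 2100}} = \frac{7288701}{\frac{1}{\left(-12\right)^{2} - 2100}} = \frac{7288701}{\frac{1}{144 - 2100}} = \frac{7288701}{\frac{1}{-1956}} = \frac{7288701}{- \frac{1}{1956}} = 7288701 \left(-1956\right) = -14256699156$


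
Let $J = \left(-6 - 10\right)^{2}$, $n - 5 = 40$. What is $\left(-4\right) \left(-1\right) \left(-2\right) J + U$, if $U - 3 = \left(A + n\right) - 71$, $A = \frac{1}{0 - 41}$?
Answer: $- \frac{84912}{41} \approx -2071.0$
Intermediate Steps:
$n = 45$ ($n = 5 + 40 = 45$)
$A = - \frac{1}{41}$ ($A = \frac{1}{-41} = - \frac{1}{41} \approx -0.02439$)
$J = 256$ ($J = \left(-16\right)^{2} = 256$)
$U = - \frac{944}{41}$ ($U = 3 + \left(\left(- \frac{1}{41} + 45\right) - 71\right) = 3 + \left(\frac{1844}{41} - 71\right) = 3 - \frac{1067}{41} = - \frac{944}{41} \approx -23.024$)
$\left(-4\right) \left(-1\right) \left(-2\right) J + U = \left(-4\right) \left(-1\right) \left(-2\right) 256 - \frac{944}{41} = 4 \left(-2\right) 256 - \frac{944}{41} = \left(-8\right) 256 - \frac{944}{41} = -2048 - \frac{944}{41} = - \frac{84912}{41}$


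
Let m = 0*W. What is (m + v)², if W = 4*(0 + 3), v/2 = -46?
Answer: 8464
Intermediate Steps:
v = -92 (v = 2*(-46) = -92)
W = 12 (W = 4*3 = 12)
m = 0 (m = 0*12 = 0)
(m + v)² = (0 - 92)² = (-92)² = 8464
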